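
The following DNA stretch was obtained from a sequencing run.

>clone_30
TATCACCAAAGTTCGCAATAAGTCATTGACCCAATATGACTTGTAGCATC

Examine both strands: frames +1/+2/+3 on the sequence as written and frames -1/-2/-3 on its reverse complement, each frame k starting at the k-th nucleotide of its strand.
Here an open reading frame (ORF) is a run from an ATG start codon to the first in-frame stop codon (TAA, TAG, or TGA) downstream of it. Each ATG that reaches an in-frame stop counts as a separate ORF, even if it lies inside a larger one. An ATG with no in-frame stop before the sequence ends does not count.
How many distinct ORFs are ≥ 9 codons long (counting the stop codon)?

1

Reverse complement (5'→3'): GATGCTACAAGTCATATTGGGTCAATGACTTATTGCGAACTTTGGTGATA
Frame +1: TAT CAC CAA AGT TCG CAA TAA GTC ATT GAC CCA ATA TGA CTT GTA GCA — no ATG→stop ORF.
Frame +2: ATC ACC AAA GTT CGC AAT AAG TCA TTG ACC CAA TAT GAC TTG TAG CAT — no ATG→stop ORF.
Frame +3: TCA CCA AAG TTC GCA ATA AGT CAT TGA CCC AAT ATG ACT TGT AGC ATC — no ATG→stop ORF.
Frame -1: GAT GCT ACA AGT CAT ATT GGG TCA ATG ACT TAT TGC GAA CTT TGG TGA — ATG at 25, stop TGA at 46 → 24 nt.
Frame -2: ATG CTA CAA GTC ATA TTG GGT CAA TGA CTT ATT GCG AAC TTT GGT GAT — ATG at 2, stop TGA at 26 → 27 nt.
Frame -3: TGC TAC AAG TCA TAT TGG GTC AAT GAC TTA TTG CGA ACT TTG GTG ATA — no ATG→stop ORF.
ORFs ≥ 9 codons: frame -2 2–28 (9 codons). Count = 1.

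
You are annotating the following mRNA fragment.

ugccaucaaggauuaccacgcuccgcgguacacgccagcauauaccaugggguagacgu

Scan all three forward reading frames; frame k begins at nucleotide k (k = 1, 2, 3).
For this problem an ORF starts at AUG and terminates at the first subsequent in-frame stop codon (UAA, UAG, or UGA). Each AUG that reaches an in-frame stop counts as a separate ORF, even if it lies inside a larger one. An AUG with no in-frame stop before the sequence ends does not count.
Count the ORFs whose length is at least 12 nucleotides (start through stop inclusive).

0

Frame 1: UGC CAU CAA GGA UUA CCA CGC UCC GCG GUA CAC GCC AGC AUA UAC CAU GGG GUA GAC — no AUG→stop ORF.
Frame 2: GCC AUC AAG GAU UAC CAC GCU CCG CGG UAC ACG CCA GCA UAU ACC AUG GGG UAG ACG — AUG at 47, stop UAG at 53 → 9 nt.
Frame 3: CCA UCA AGG AUU ACC ACG CUC CGC GGU ACA CGC CAG CAU AUA CCA UGG GGU AGA CGU — no AUG→stop ORF.
No ORF reaches 12 nucleotides. Count = 0.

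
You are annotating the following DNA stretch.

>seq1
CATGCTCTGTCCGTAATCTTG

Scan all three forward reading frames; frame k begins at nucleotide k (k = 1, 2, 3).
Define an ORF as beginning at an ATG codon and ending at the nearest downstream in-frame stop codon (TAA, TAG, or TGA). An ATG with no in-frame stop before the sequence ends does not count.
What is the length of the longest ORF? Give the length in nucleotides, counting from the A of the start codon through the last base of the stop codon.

Frame 1: CAT GCT CTG TCC GTA ATC TTG — no ATG→stop ORF.
Frame 2: ATG CTC TGT CCG TAA TCT — ATG at 2, stop TAA at 14 → 15 nt.
Frame 3: TGC TCT GTC CGT AAT CTT — no ATG→stop ORF.
Longest: frame 2, positions 2–16, 15 nt = 5 codons = 4 aa. → 15 nucleotides.

15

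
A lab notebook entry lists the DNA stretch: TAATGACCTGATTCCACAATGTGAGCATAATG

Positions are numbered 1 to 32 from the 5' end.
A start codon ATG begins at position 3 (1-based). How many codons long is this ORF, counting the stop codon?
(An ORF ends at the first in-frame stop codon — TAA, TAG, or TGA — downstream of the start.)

Codons from position 3: ATG (3–5), ACC (6–8), TGA (9–11).
TGA is the first in-frame stop; that's 3 codons including the stop.

3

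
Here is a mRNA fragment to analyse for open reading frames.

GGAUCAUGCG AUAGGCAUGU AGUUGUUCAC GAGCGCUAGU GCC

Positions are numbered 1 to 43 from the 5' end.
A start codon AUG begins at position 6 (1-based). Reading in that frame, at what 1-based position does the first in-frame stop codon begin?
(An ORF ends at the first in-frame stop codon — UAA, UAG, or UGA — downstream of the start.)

12

Codons from position 6: AUG (6–8), CGA (9–11), UAG (12–14).
UAG is a stop codon; it begins at position 12.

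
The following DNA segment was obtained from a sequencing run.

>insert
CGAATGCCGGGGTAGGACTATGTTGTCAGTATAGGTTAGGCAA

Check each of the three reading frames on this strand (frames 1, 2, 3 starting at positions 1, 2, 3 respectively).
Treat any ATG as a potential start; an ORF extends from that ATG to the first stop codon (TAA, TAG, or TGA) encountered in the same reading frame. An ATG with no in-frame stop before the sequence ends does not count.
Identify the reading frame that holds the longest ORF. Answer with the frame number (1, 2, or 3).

2

Frame 1: CGA ATG CCG GGG TAG GAC TAT GTT GTC AGT ATA GGT TAG GCA — ATG at 4, stop TAG at 13 → 12 nt.
Frame 2: GAA TGC CGG GGT AGG ACT ATG TTG TCA GTA TAG GTT AGG CAA — ATG at 20, stop TAG at 32 → 15 nt.
Frame 3: AAT GCC GGG GTA GGA CTA TGT TGT CAG TAT AGG TTA GGC — no ATG→stop ORF.
Longest ORF is 15 nt in frame 2 (positions 20–34).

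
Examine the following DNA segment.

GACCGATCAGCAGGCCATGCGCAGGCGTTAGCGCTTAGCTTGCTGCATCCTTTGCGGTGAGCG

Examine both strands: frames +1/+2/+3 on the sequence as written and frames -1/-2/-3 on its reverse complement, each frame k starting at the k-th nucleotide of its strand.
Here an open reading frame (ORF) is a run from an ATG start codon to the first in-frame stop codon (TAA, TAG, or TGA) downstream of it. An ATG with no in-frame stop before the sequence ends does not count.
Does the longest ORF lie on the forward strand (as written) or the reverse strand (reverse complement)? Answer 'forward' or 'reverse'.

Reverse complement (5'→3'): CGCTCACCGCAAAGGATGCAGCAAGCTAAGCGCTAACGCCTGCGCATGGCCTGCTGATCGGTC
Frame +1: GAC CGA TCA GCA GGC CAT GCG CAG GCG TTA GCG CTT AGC TTG CTG CAT CCT TTG CGG TGA GCG — no ATG→stop ORF.
Frame +2: ACC GAT CAG CAG GCC ATG CGC AGG CGT TAG CGC TTA GCT TGC TGC ATC CTT TGC GGT GAG — ATG at 17, stop TAG at 29 → 15 nt.
Frame +3: CCG ATC AGC AGG CCA TGC GCA GGC GTT AGC GCT TAG CTT GCT GCA TCC TTT GCG GTG AGC — no ATG→stop ORF.
Frame -1: CGC TCA CCG CAA AGG ATG CAG CAA GCT AAG CGC TAA CGC CTG CGC ATG GCC TGC TGA TCG GTC — ATG at 16, stop TAA at 34 → 21 nt; ATG at 46, stop TGA at 55 → 12 nt.
Frame -2: GCT CAC CGC AAA GGA TGC AGC AAG CTA AGC GCT AAC GCC TGC GCA TGG CCT GCT GAT CGG — no ATG→stop ORF.
Frame -3: CTC ACC GCA AAG GAT GCA GCA AGC TAA GCG CTA ACG CCT GCG CAT GGC CTG CTG ATC GGT — no ATG→stop ORF.
Forward-strand max 15 nt; reverse-strand max 21 nt. The reverse strand has the longer ORF.

reverse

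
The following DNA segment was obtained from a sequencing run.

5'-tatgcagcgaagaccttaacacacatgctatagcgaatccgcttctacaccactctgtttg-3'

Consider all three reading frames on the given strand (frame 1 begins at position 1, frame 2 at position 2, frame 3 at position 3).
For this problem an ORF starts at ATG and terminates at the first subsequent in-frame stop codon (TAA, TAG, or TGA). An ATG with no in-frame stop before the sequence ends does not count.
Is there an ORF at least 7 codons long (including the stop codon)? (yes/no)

Frame 1: TAT GCA GCG AAG ACC TTA ACA CAC ATG CTA TAG CGA ATC CGC TTC TAC ACC ACT CTG TTT — ATG at 25, stop TAG at 31 → 9 nt.
Frame 2: ATG CAG CGA AGA CCT TAA CAC ACA TGC TAT AGC GAA TCC GCT TCT ACA CCA CTC TGT TTG — ATG at 2, stop TAA at 17 → 18 nt.
Frame 3: TGC AGC GAA GAC CTT AAC ACA CAT GCT ATA GCG AAT CCG CTT CTA CAC CAC TCT GTT — no ATG→stop ORF.
Largest ORF found is 6 codons < 7, so no.

no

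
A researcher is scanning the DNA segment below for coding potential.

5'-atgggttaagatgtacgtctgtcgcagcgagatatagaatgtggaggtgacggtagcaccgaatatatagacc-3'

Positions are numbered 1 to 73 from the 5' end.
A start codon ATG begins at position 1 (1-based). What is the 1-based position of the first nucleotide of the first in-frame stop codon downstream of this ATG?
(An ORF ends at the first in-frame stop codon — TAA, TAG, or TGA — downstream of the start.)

Codons from position 1: ATG (1–3), GGT (4–6), TAA (7–9).
TAA is a stop codon; it begins at position 7.

7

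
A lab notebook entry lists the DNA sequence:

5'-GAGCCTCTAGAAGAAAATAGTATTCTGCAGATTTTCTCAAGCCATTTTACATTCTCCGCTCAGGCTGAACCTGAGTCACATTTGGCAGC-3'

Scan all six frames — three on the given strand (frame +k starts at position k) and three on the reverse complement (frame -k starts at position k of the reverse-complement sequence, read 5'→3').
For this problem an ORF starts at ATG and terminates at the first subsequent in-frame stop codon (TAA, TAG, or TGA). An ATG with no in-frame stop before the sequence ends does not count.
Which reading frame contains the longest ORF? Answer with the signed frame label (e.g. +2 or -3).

-3

Reverse complement (5'→3'): GCTGCCAAATGTGACTCAGGTTCAGCCTGAGCGGAGAATGTAAAATGGCTTGAGAAAATCTGCAGAATACTATTTTCTTCTAGAGGCTC
Frame +1: GAG CCT CTA GAA GAA AAT AGT ATT CTG CAG ATT TTC TCA AGC CAT TTT ACA TTC TCC GCT CAG GCT GAA CCT GAG TCA CAT TTG GCA — no ATG→stop ORF.
Frame +2: AGC CTC TAG AAG AAA ATA GTA TTC TGC AGA TTT TCT CAA GCC ATT TTA CAT TCT CCG CTC AGG CTG AAC CTG AGT CAC ATT TGG CAG — no ATG→stop ORF.
Frame +3: GCC TCT AGA AGA AAA TAG TAT TCT GCA GAT TTT CTC AAG CCA TTT TAC ATT CTC CGC TCA GGC TGA ACC TGA GTC ACA TTT GGC AGC — no ATG→stop ORF.
Frame -1: GCT GCC AAA TGT GAC TCA GGT TCA GCC TGA GCG GAG AAT GTA AAA TGG CTT GAG AAA ATC TGC AGA ATA CTA TTT TCT TCT AGA GGC — no ATG→stop ORF.
Frame -2: CTG CCA AAT GTG ACT CAG GTT CAG CCT GAG CGG AGA ATG TAA AAT GGC TTG AGA AAA TCT GCA GAA TAC TAT TTT CTT CTA GAG GCT — ATG at 38, stop TAA at 41 → 6 nt.
Frame -3: TGC CAA ATG TGA CTC AGG TTC AGC CTG AGC GGA GAA TGT AAA ATG GCT TGA GAA AAT CTG CAG AAT ACT ATT TTC TTC TAG AGG CTC — ATG at 9, stop TGA at 12 → 6 nt; ATG at 45, stop TGA at 51 → 9 nt.
Longest ORF is 9 nt in frame -3 (positions 45–53).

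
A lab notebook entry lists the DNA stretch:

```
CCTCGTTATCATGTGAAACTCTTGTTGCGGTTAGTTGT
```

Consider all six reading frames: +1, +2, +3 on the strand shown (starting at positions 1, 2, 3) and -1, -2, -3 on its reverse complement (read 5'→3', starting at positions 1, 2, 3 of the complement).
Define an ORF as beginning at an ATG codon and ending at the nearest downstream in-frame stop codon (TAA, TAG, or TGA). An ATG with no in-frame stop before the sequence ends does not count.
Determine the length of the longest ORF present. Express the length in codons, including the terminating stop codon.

2

Reverse complement (5'→3'): ACAACTAACCGCAACAAGAGTTTCACATGATAACGAGG
Frame +1: CCT CGT TAT CAT GTG AAA CTC TTG TTG CGG TTA GTT — no ATG→stop ORF.
Frame +2: CTC GTT ATC ATG TGA AAC TCT TGT TGC GGT TAG TTG — ATG at 11, stop TGA at 14 → 6 nt.
Frame +3: TCG TTA TCA TGT GAA ACT CTT GTT GCG GTT AGT TGT — no ATG→stop ORF.
Frame -1: ACA ACT AAC CGC AAC AAG AGT TTC ACA TGA TAA CGA — no ATG→stop ORF.
Frame -2: CAA CTA ACC GCA ACA AGA GTT TCA CAT GAT AAC GAG — no ATG→stop ORF.
Frame -3: AAC TAA CCG CAA CAA GAG TTT CAC ATG ATA ACG AGG — no ATG→stop ORF.
Longest: frame +2, positions 11–16, 6 nt = 2 codons = 1 aa. → 2 codons.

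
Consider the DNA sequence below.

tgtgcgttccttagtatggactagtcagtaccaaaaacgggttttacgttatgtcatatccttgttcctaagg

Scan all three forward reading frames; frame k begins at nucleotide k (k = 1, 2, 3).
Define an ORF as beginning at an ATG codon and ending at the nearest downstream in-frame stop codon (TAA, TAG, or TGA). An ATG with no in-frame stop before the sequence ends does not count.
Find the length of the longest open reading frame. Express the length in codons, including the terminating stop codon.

7

Frame 1: TGT GCG TTC CTT AGT ATG GAC TAG TCA GTA CCA AAA ACG GGT TTT ACG TTA TGT CAT ATC CTT GTT CCT AAG — ATG at 16, stop TAG at 22 → 9 nt.
Frame 2: GTG CGT TCC TTA GTA TGG ACT AGT CAG TAC CAA AAA CGG GTT TTA CGT TAT GTC ATA TCC TTG TTC CTA AGG — no ATG→stop ORF.
Frame 3: TGC GTT CCT TAG TAT GGA CTA GTC AGT ACC AAA AAC GGG TTT TAC GTT ATG TCA TAT CCT TGT TCC TAA — ATG at 51, stop TAA at 69 → 21 nt.
Longest: frame 3, positions 51–71, 21 nt = 7 codons = 6 aa. → 7 codons.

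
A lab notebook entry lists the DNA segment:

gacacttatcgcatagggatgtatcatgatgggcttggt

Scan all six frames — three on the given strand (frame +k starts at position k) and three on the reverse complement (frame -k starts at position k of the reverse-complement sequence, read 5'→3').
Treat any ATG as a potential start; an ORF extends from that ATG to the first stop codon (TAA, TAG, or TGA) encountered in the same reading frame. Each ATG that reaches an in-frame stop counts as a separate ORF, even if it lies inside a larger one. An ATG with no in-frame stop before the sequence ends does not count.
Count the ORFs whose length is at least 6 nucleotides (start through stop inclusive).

1

Reverse complement (5'→3'): ACCAAGCCCATCATGATACATCCCTATGCGATAAGTGTC
Frame +1: GAC ACT TAT CGC ATA GGG ATG TAT CAT GAT GGG CTT GGT — no ATG→stop ORF.
Frame +2: ACA CTT ATC GCA TAG GGA TGT ATC ATG ATG GGC TTG — no ATG→stop ORF.
Frame +3: CAC TTA TCG CAT AGG GAT GTA TCA TGA TGG GCT TGG — no ATG→stop ORF.
Frame -1: ACC AAG CCC ATC ATG ATA CAT CCC TAT GCG ATA AGT GTC — no ATG→stop ORF.
Frame -2: CCA AGC CCA TCA TGA TAC ATC CCT ATG CGA TAA GTG — ATG at 26, stop TAA at 32 → 9 nt.
Frame -3: CAA GCC CAT CAT GAT ACA TCC CTA TGC GAT AAG TGT — no ATG→stop ORF.
ORFs ≥ 6 nucleotides: frame -2 26–34 (9 nucleotides). Count = 1.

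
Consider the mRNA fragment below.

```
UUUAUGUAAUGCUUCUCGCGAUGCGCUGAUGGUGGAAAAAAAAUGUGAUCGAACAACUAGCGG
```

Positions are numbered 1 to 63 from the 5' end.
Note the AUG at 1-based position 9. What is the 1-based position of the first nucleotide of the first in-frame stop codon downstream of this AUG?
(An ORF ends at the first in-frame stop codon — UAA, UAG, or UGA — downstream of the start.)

Codons from position 9: AUG (9–11), CUU (12–14), CUC (15–17), GCG (18–20), AUG (21–23), CGC (24–26), UGA (27–29).
UGA is a stop codon; it begins at position 27.

27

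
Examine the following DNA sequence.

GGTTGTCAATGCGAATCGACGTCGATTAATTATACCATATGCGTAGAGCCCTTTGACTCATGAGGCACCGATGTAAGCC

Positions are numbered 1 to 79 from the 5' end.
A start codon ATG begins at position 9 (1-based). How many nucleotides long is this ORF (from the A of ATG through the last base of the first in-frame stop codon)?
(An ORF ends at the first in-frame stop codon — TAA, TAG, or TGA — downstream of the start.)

21

Codons from position 9: ATG (9–11), CGA (12–14), ATC (15–17), GAC (18–20), GTC (21–23), GAT (24–26), TAA (27–29).
TAA is the first in-frame stop; ORF spans 9–29, 21 nucleotides.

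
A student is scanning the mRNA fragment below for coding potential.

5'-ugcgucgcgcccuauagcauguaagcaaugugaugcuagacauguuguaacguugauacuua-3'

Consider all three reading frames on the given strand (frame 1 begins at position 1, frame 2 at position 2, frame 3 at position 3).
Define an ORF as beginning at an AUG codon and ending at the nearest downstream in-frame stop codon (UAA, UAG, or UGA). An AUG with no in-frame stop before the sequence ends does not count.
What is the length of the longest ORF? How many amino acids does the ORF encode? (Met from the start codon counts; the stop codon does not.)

5

Frame 1: UGC GUC GCG CCC UAU AGC AUG UAA GCA AUG UGA UGC UAG ACA UGU UGU AAC GUU GAU ACU — AUG at 19, stop UAA at 22 → 6 nt; AUG at 28, stop UGA at 31 → 6 nt.
Frame 2: GCG UCG CGC CCU AUA GCA UGU AAG CAA UGU GAU GCU AGA CAU GUU GUA ACG UUG AUA CUU — no AUG→stop ORF.
Frame 3: CGU CGC GCC CUA UAG CAU GUA AGC AAU GUG AUG CUA GAC AUG UUG UAA CGU UGA UAC UUA — AUG at 33, stop UAA at 48 → 18 nt; AUG at 42, stop UAA at 48 → 9 nt.
Longest: frame 3, positions 33–50, 18 nt = 6 codons = 5 aa. → 5 amino acids.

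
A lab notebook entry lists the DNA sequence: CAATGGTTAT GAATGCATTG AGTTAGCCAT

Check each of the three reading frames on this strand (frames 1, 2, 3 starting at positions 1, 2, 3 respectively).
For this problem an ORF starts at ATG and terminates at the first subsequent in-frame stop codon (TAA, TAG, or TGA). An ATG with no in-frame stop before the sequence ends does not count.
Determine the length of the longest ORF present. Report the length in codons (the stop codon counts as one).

8

Frame 1: CAA TGG TTA TGA ATG CAT TGA GTT AGC CAT — ATG at 13, stop TGA at 19 → 9 nt.
Frame 2: AAT GGT TAT GAA TGC ATT GAG TTA GCC — no ATG→stop ORF.
Frame 3: ATG GTT ATG AAT GCA TTG AGT TAG CCA — ATG at 3, stop TAG at 24 → 24 nt; ATG at 9, stop TAG at 24 → 18 nt.
Longest: frame 3, positions 3–26, 24 nt = 8 codons = 7 aa. → 8 codons.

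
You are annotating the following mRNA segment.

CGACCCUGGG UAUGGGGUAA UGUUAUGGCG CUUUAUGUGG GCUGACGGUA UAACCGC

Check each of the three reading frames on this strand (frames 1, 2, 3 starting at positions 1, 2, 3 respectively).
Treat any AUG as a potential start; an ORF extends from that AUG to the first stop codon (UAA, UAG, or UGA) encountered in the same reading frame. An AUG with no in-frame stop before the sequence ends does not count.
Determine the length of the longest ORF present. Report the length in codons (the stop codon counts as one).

Frame 1: CGA CCC UGG GUA UGG GGU AAU GUU AUG GCG CUU UAU GUG GGC UGA CGG UAU AAC CGC — AUG at 25, stop UGA at 43 → 21 nt.
Frame 2: GAC CCU GGG UAU GGG GUA AUG UUA UGG CGC UUU AUG UGG GCU GAC GGU AUA ACC — no AUG→stop ORF.
Frame 3: ACC CUG GGU AUG GGG UAA UGU UAU GGC GCU UUA UGU GGG CUG ACG GUA UAA CCG — AUG at 12, stop UAA at 18 → 9 nt.
Longest: frame 1, positions 25–45, 21 nt = 7 codons = 6 aa. → 7 codons.

7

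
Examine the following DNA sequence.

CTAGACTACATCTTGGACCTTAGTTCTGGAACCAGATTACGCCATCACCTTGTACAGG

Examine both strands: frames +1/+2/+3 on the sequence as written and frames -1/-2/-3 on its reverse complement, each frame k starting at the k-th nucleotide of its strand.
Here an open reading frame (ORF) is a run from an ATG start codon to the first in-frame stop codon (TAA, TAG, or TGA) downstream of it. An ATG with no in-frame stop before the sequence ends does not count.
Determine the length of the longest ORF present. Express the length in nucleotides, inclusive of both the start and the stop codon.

Reverse complement (5'→3'): CCTGTACAAGGTGATGGCGTAATCTGGTTCCAGAACTAAGGTCCAAGATGTAGTCTAG
Frame +1: CTA GAC TAC ATC TTG GAC CTT AGT TCT GGA ACC AGA TTA CGC CAT CAC CTT GTA CAG — no ATG→stop ORF.
Frame +2: TAG ACT ACA TCT TGG ACC TTA GTT CTG GAA CCA GAT TAC GCC ATC ACC TTG TAC AGG — no ATG→stop ORF.
Frame +3: AGA CTA CAT CTT GGA CCT TAG TTC TGG AAC CAG ATT ACG CCA TCA CCT TGT ACA — no ATG→stop ORF.
Frame -1: CCT GTA CAA GGT GAT GGC GTA ATC TGG TTC CAG AAC TAA GGT CCA AGA TGT AGT CTA — no ATG→stop ORF.
Frame -2: CTG TAC AAG GTG ATG GCG TAA TCT GGT TCC AGA ACT AAG GTC CAA GAT GTA GTC TAG — ATG at 14, stop TAA at 20 → 9 nt.
Frame -3: TGT ACA AGG TGA TGG CGT AAT CTG GTT CCA GAA CTA AGG TCC AAG ATG TAG TCT — ATG at 48, stop TAG at 51 → 6 nt.
Longest: frame -2, positions 14–22, 9 nt = 3 codons = 2 aa. → 9 nucleotides.

9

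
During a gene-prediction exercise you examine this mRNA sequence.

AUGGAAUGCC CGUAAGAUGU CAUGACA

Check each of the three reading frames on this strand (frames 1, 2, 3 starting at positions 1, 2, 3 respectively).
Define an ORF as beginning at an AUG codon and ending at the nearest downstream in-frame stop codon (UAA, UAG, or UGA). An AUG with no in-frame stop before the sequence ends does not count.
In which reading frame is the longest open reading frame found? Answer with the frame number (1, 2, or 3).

Frame 1: AUG GAA UGC CCG UAA GAU GUC AUG ACA — AUG at 1, stop UAA at 13 → 15 nt.
Frame 2: UGG AAU GCC CGU AAG AUG UCA UGA — AUG at 17, stop UGA at 23 → 9 nt.
Frame 3: GGA AUG CCC GUA AGA UGU CAU GAC — no AUG→stop ORF.
Longest ORF is 15 nt in frame 1 (positions 1–15).

1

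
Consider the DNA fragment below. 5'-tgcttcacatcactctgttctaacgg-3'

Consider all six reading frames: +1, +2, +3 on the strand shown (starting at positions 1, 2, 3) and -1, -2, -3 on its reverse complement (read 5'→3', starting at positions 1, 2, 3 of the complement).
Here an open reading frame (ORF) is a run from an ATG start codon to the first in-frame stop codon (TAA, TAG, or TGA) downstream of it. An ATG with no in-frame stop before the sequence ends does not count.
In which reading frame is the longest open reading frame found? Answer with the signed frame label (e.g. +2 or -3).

-2

Reverse complement (5'→3'): CCGTTAGAACAGAGTGATGTGAAGCA
Frame +1: TGC TTC ACA TCA CTC TGT TCT AAC — no ATG→stop ORF.
Frame +2: GCT TCA CAT CAC TCT GTT CTA ACG — no ATG→stop ORF.
Frame +3: CTT CAC ATC ACT CTG TTC TAA CGG — no ATG→stop ORF.
Frame -1: CCG TTA GAA CAG AGT GAT GTG AAG — no ATG→stop ORF.
Frame -2: CGT TAG AAC AGA GTG ATG TGA AGC — ATG at 17, stop TGA at 20 → 6 nt.
Frame -3: GTT AGA ACA GAG TGA TGT GAA GCA — no ATG→stop ORF.
Longest ORF is 6 nt in frame -2 (positions 17–22).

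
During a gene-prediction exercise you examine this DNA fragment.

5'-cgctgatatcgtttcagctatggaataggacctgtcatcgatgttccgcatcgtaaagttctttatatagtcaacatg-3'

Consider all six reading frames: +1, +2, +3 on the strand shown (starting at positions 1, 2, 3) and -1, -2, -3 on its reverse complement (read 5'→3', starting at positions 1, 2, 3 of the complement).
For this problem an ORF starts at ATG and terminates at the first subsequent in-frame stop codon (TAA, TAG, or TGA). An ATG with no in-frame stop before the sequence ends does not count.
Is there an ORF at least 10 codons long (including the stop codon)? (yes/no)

yes

Reverse complement (5'→3'): CATGTTGACTATATAAAGAACTTTACGATGCGGAACATCGATGACAGGTCCTATTCCATAGCTGAAACGATATCAGCG
Frame +1: CGC TGA TAT CGT TTC AGC TAT GGA ATA GGA CCT GTC ATC GAT GTT CCG CAT CGT AAA GTT CTT TAT ATA GTC AAC ATG — no ATG→stop ORF.
Frame +2: GCT GAT ATC GTT TCA GCT ATG GAA TAG GAC CTG TCA TCG ATG TTC CGC ATC GTA AAG TTC TTT ATA TAG TCA ACA — ATG at 20, stop TAG at 26 → 9 nt; ATG at 41, stop TAG at 68 → 30 nt.
Frame +3: CTG ATA TCG TTT CAG CTA TGG AAT AGG ACC TGT CAT CGA TGT TCC GCA TCG TAA AGT TCT TTA TAT AGT CAA CAT — no ATG→stop ORF.
Frame -1: CAT GTT GAC TAT ATA AAG AAC TTT ACG ATG CGG AAC ATC GAT GAC AGG TCC TAT TCC ATA GCT GAA ACG ATA TCA GCG — no ATG→stop ORF.
Frame -2: ATG TTG ACT ATA TAA AGA ACT TTA CGA TGC GGA ACA TCG ATG ACA GGT CCT ATT CCA TAG CTG AAA CGA TAT CAG — ATG at 2, stop TAA at 14 → 15 nt; ATG at 41, stop TAG at 59 → 21 nt.
Frame -3: TGT TGA CTA TAT AAA GAA CTT TAC GAT GCG GAA CAT CGA TGA CAG GTC CTA TTC CAT AGC TGA AAC GAT ATC AGC — no ATG→stop ORF.
Frame +2 has an ORF of 10 codons (positions 41–70) ≥ 10, so yes.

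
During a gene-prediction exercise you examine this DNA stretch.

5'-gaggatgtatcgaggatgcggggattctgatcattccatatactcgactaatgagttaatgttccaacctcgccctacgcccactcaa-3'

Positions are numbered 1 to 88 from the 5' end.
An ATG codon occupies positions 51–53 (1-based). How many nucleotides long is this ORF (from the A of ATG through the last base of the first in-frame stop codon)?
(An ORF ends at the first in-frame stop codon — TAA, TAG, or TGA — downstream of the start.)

9

Codons from position 51: ATG (51–53), AGT (54–56), TAA (57–59).
TAA is the first in-frame stop; ORF spans 51–59, 9 nucleotides.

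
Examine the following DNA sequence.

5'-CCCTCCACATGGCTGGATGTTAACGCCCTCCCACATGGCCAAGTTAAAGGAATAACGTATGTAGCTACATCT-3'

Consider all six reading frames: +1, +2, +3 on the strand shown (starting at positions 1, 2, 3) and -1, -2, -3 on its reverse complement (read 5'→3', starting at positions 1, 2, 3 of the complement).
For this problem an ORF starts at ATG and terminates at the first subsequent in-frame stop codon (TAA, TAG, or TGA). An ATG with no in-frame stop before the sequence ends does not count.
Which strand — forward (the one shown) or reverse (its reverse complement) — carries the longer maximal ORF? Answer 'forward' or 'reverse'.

forward

Reverse complement (5'→3'): AGATGTAGCTACATACGTTATTCCTTTAACTTGGCCATGTGGGAGGGCGTTAACATCCAGCCATGTGGAGGG
Frame +1: CCC TCC ACA TGG CTG GAT GTT AAC GCC CTC CCA CAT GGC CAA GTT AAA GGA ATA ACG TAT GTA GCT ACA TCT — no ATG→stop ORF.
Frame +2: CCT CCA CAT GGC TGG ATG TTA ACG CCC TCC CAC ATG GCC AAG TTA AAG GAA TAA CGT ATG TAG CTA CAT — ATG at 17, stop TAA at 53 → 39 nt; ATG at 35, stop TAA at 53 → 21 nt; ATG at 59, stop TAG at 62 → 6 nt.
Frame +3: CTC CAC ATG GCT GGA TGT TAA CGC CCT CCC ACA TGG CCA AGT TAA AGG AAT AAC GTA TGT AGC TAC ATC — ATG at 9, stop TAA at 21 → 15 nt.
Frame -1: AGA TGT AGC TAC ATA CGT TAT TCC TTT AAC TTG GCC ATG TGG GAG GGC GTT AAC ATC CAG CCA TGT GGA GGG — no ATG→stop ORF.
Frame -2: GAT GTA GCT ACA TAC GTT ATT CCT TTA ACT TGG CCA TGT GGG AGG GCG TTA ACA TCC AGC CAT GTG GAG — no ATG→stop ORF.
Frame -3: ATG TAG CTA CAT ACG TTA TTC CTT TAA CTT GGC CAT GTG GGA GGG CGT TAA CAT CCA GCC ATG TGG AGG — ATG at 3, stop TAG at 6 → 6 nt.
Forward-strand max 39 nt; reverse-strand max 6 nt. The forward strand has the longer ORF.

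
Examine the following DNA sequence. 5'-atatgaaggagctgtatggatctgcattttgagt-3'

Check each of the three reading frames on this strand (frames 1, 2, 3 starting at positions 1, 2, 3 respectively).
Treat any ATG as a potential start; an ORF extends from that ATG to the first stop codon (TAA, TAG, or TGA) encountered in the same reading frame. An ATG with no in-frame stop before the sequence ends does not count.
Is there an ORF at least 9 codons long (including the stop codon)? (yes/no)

Frame 1: ATA TGA AGG AGC TGT ATG GAT CTG CAT TTT GAG — no ATG→stop ORF.
Frame 2: TAT GAA GGA GCT GTA TGG ATC TGC ATT TTG AGT — no ATG→stop ORF.
Frame 3: ATG AAG GAG CTG TAT GGA TCT GCA TTT TGA — ATG at 3, stop TGA at 30 → 30 nt.
Frame 3 has an ORF of 10 codons (positions 3–32) ≥ 9, so yes.

yes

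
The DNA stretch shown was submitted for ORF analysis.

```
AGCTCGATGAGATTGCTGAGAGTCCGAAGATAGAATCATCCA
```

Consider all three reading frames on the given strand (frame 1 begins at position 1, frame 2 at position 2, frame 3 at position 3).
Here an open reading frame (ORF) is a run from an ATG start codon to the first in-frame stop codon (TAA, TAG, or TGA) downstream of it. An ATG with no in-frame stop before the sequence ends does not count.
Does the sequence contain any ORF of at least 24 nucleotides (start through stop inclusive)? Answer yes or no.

yes

Frame 1: AGC TCG ATG AGA TTG CTG AGA GTC CGA AGA TAG AAT CAT CCA — ATG at 7, stop TAG at 31 → 27 nt.
Frame 2: GCT CGA TGA GAT TGC TGA GAG TCC GAA GAT AGA ATC ATC — no ATG→stop ORF.
Frame 3: CTC GAT GAG ATT GCT GAG AGT CCG AAG ATA GAA TCA TCC — no ATG→stop ORF.
Frame 1 has an ORF of 27 nucleotides (positions 7–33) ≥ 24, so yes.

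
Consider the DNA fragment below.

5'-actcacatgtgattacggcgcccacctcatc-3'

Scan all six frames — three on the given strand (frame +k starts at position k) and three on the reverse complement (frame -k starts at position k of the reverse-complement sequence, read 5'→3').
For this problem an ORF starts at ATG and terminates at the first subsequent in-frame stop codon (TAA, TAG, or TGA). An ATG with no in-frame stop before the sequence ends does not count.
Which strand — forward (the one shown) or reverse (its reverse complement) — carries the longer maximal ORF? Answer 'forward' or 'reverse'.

reverse

Reverse complement (5'→3'): GATGAGGTGGGCGCCGTAATCACATGTGAGT
Frame +1: ACT CAC ATG TGA TTA CGG CGC CCA CCT CAT — ATG at 7, stop TGA at 10 → 6 nt.
Frame +2: CTC ACA TGT GAT TAC GGC GCC CAC CTC ATC — no ATG→stop ORF.
Frame +3: TCA CAT GTG ATT ACG GCG CCC ACC TCA — no ATG→stop ORF.
Frame -1: GAT GAG GTG GGC GCC GTA ATC ACA TGT GAG — no ATG→stop ORF.
Frame -2: ATG AGG TGG GCG CCG TAA TCA CAT GTG AGT — ATG at 2, stop TAA at 17 → 18 nt.
Frame -3: TGA GGT GGG CGC CGT AAT CAC ATG TGA — ATG at 24, stop TGA at 27 → 6 nt.
Forward-strand max 6 nt; reverse-strand max 18 nt. The reverse strand has the longer ORF.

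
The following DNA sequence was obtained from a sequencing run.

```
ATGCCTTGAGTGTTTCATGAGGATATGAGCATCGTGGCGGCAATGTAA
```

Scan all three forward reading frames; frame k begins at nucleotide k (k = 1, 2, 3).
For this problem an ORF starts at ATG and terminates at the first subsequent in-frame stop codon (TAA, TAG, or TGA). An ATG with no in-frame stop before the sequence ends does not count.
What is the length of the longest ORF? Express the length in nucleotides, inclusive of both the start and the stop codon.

Frame 1: ATG CCT TGA GTG TTT CAT GAG GAT ATG AGC ATC GTG GCG GCA ATG TAA — ATG at 1, stop TGA at 7 → 9 nt; ATG at 25, stop TAA at 46 → 24 nt; ATG at 43, stop TAA at 46 → 6 nt.
Frame 2: TGC CTT GAG TGT TTC ATG AGG ATA TGA GCA TCG TGG CGG CAA TGT — ATG at 17, stop TGA at 26 → 12 nt.
Frame 3: GCC TTG AGT GTT TCA TGA GGA TAT GAG CAT CGT GGC GGC AAT GTA — no ATG→stop ORF.
Longest: frame 1, positions 25–48, 24 nt = 8 codons = 7 aa. → 24 nucleotides.

24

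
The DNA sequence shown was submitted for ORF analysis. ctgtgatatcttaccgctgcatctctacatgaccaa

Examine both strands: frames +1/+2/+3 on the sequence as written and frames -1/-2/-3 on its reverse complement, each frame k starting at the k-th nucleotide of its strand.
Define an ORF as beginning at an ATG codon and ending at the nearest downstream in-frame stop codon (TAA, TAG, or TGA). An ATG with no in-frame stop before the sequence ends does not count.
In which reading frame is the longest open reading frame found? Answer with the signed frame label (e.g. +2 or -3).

-3

Reverse complement (5'→3'): TTGGTCATGTAGAGATGCAGCGGTAAGATATCACAG
Frame +1: CTG TGA TAT CTT ACC GCT GCA TCT CTA CAT GAC CAA — no ATG→stop ORF.
Frame +2: TGT GAT ATC TTA CCG CTG CAT CTC TAC ATG ACC — no ATG→stop ORF.
Frame +3: GTG ATA TCT TAC CGC TGC ATC TCT ACA TGA CCA — no ATG→stop ORF.
Frame -1: TTG GTC ATG TAG AGA TGC AGC GGT AAG ATA TCA CAG — ATG at 7, stop TAG at 10 → 6 nt.
Frame -2: TGG TCA TGT AGA GAT GCA GCG GTA AGA TAT CAC — no ATG→stop ORF.
Frame -3: GGT CAT GTA GAG ATG CAG CGG TAA GAT ATC ACA — ATG at 15, stop TAA at 24 → 12 nt.
Longest ORF is 12 nt in frame -3 (positions 15–26).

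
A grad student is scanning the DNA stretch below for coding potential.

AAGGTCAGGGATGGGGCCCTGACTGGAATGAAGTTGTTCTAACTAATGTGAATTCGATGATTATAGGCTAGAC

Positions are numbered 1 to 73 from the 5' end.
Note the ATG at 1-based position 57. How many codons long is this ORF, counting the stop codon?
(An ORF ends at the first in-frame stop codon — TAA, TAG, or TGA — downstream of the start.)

Codons from position 57: ATG (57–59), ATT (60–62), ATA (63–65), GGC (66–68), TAG (69–71).
TAG is the first in-frame stop; that's 5 codons including the stop.

5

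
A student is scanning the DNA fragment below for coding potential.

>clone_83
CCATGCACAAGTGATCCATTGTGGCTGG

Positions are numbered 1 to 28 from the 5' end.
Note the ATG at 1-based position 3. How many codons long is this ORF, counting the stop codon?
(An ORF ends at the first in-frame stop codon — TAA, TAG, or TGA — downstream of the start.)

4

Codons from position 3: ATG (3–5), CAC (6–8), AAG (9–11), TGA (12–14).
TGA is the first in-frame stop; that's 4 codons including the stop.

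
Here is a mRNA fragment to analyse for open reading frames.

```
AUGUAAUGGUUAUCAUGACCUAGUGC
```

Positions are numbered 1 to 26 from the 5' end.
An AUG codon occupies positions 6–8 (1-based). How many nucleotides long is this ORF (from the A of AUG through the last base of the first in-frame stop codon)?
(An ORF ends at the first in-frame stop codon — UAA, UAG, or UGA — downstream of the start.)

Codons from position 6: AUG (6–8), GUU (9–11), AUC (12–14), AUG (15–17), ACC (18–20), UAG (21–23).
UAG is the first in-frame stop; ORF spans 6–23, 18 nucleotides.

18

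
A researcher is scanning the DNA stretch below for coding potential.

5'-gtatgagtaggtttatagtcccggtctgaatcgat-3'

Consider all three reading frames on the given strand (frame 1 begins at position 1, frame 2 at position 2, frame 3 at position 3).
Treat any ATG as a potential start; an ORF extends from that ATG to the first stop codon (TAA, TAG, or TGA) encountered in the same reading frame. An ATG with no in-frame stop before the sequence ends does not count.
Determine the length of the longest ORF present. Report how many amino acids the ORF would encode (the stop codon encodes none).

8

Frame 1: GTA TGA GTA GGT TTA TAG TCC CGG TCT GAA TCG — no ATG→stop ORF.
Frame 2: TAT GAG TAG GTT TAT AGT CCC GGT CTG AAT CGA — no ATG→stop ORF.
Frame 3: ATG AGT AGG TTT ATA GTC CCG GTC TGA ATC GAT — ATG at 3, stop TGA at 27 → 27 nt.
Longest: frame 3, positions 3–29, 27 nt = 9 codons = 8 aa. → 8 amino acids.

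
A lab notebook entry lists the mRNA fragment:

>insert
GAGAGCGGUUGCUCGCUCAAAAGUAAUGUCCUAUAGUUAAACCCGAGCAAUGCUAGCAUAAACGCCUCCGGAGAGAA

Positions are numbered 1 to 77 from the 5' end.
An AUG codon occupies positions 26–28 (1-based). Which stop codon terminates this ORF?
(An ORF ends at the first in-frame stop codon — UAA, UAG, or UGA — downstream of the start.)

UAA

Codons from position 26: AUG (26–28), UCC (29–31), UAU (32–34), AGU (35–37), UAA (38–40).
The first in-frame stop codon is UAA.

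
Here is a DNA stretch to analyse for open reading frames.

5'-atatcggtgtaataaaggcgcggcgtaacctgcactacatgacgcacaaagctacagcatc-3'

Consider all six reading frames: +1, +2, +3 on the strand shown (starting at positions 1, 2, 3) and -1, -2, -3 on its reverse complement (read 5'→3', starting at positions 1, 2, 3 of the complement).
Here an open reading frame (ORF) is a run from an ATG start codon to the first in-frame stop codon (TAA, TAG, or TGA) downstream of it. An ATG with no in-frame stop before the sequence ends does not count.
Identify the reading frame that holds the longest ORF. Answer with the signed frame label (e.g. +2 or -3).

Reverse complement (5'→3'): GATGCTGTAGCTTTGTGCGTCATGTAGTGCAGGTTACGCCGCGCCTTTATTACACCGATAT
Frame +1: ATA TCG GTG TAA TAA AGG CGC GGC GTA ACC TGC ACT ACA TGA CGC ACA AAG CTA CAG CAT — no ATG→stop ORF.
Frame +2: TAT CGG TGT AAT AAA GGC GCG GCG TAA CCT GCA CTA CAT GAC GCA CAA AGC TAC AGC ATC — no ATG→stop ORF.
Frame +3: ATC GGT GTA ATA AAG GCG CGG CGT AAC CTG CAC TAC ATG ACG CAC AAA GCT ACA GCA — no ATG→stop ORF.
Frame -1: GAT GCT GTA GCT TTG TGC GTC ATG TAG TGC AGG TTA CGC CGC GCC TTT ATT ACA CCG ATA — ATG at 22, stop TAG at 25 → 6 nt.
Frame -2: ATG CTG TAG CTT TGT GCG TCA TGT AGT GCA GGT TAC GCC GCG CCT TTA TTA CAC CGA TAT — ATG at 2, stop TAG at 8 → 9 nt.
Frame -3: TGC TGT AGC TTT GTG CGT CAT GTA GTG CAG GTT ACG CCG CGC CTT TAT TAC ACC GAT — no ATG→stop ORF.
Longest ORF is 9 nt in frame -2 (positions 2–10).

-2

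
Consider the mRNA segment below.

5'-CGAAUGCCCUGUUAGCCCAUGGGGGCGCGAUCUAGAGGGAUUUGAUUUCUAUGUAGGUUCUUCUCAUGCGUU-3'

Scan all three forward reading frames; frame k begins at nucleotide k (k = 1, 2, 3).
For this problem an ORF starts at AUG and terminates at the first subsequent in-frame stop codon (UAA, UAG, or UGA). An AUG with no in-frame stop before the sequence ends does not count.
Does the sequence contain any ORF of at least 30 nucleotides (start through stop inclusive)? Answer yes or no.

Frame 1: CGA AUG CCC UGU UAG CCC AUG GGG GCG CGA UCU AGA GGG AUU UGA UUU CUA UGU AGG UUC UUC UCA UGC GUU — AUG at 4, stop UAG at 13 → 12 nt; AUG at 19, stop UGA at 43 → 27 nt.
Frame 2: GAA UGC CCU GUU AGC CCA UGG GGG CGC GAU CUA GAG GGA UUU GAU UUC UAU GUA GGU UCU UCU CAU GCG — no AUG→stop ORF.
Frame 3: AAU GCC CUG UUA GCC CAU GGG GGC GCG AUC UAG AGG GAU UUG AUU UCU AUG UAG GUU CUU CUC AUG CGU — AUG at 51, stop UAG at 54 → 6 nt.
Largest ORF found is 27 nucleotides < 30, so no.

no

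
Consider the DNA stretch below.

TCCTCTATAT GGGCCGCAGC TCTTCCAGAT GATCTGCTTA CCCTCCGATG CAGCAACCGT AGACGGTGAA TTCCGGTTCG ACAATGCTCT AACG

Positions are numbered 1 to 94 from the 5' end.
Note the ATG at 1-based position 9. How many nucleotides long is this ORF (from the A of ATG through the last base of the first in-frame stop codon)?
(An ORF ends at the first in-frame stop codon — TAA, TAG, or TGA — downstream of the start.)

Codons from position 9: ATG (9–11), GGC (12–14), CGC (15–17), AGC (18–20), TCT (21–23), TCC (24–26), AGA (27–29), TGA (30–32).
TGA is the first in-frame stop; ORF spans 9–32, 24 nucleotides.

24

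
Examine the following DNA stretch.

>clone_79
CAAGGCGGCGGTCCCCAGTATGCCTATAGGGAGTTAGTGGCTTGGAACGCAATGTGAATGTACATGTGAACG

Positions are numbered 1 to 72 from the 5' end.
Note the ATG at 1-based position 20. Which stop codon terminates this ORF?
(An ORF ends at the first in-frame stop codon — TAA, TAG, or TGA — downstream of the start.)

TAG

Codons from position 20: ATG (20–22), CCT (23–25), ATA (26–28), GGG (29–31), AGT (32–34), TAG (35–37).
The first in-frame stop codon is TAG.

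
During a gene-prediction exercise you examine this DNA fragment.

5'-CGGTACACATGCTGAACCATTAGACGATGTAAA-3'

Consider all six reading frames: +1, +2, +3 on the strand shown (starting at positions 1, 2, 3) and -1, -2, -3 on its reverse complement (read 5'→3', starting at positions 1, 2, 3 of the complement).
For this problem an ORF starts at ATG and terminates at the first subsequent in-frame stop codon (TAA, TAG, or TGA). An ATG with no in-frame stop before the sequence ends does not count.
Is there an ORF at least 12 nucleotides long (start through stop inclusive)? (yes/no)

Reverse complement (5'→3'): TTTACATCGTCTAATGGTTCAGCATGTGTACCG
Frame +1: CGG TAC ACA TGC TGA ACC ATT AGA CGA TGT AAA — no ATG→stop ORF.
Frame +2: GGT ACA CAT GCT GAA CCA TTA GAC GAT GTA — no ATG→stop ORF.
Frame +3: GTA CAC ATG CTG AAC CAT TAG ACG ATG TAA — ATG at 9, stop TAG at 21 → 15 nt; ATG at 27, stop TAA at 30 → 6 nt.
Frame -1: TTT ACA TCG TCT AAT GGT TCA GCA TGT GTA CCG — no ATG→stop ORF.
Frame -2: TTA CAT CGT CTA ATG GTT CAG CAT GTG TAC — no ATG→stop ORF.
Frame -3: TAC ATC GTC TAA TGG TTC AGC ATG TGT ACC — no ATG→stop ORF.
Frame +3 has an ORF of 15 nucleotides (positions 9–23) ≥ 12, so yes.

yes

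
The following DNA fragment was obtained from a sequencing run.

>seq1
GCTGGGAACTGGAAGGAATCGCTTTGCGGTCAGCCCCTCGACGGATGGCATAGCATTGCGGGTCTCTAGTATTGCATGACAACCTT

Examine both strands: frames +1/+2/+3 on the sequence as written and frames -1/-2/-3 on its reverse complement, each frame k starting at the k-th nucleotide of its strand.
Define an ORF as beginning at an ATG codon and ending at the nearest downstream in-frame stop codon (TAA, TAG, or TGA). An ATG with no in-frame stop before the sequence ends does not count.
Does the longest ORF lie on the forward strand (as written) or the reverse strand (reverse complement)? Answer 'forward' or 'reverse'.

reverse

Reverse complement (5'→3'): AAGGTTGTCATGCAATACTAGAGACCCGCAATGCTATGCCATCCGTCGAGGGGCTGACCGCAAAGCGATTCCTTCCAGTTCCCAGC
Frame +1: GCT GGG AAC TGG AAG GAA TCG CTT TGC GGT CAG CCC CTC GAC GGA TGG CAT AGC ATT GCG GGT CTC TAG TAT TGC ATG ACA ACC — no ATG→stop ORF.
Frame +2: CTG GGA ACT GGA AGG AAT CGC TTT GCG GTC AGC CCC TCG ACG GAT GGC ATA GCA TTG CGG GTC TCT AGT ATT GCA TGA CAA CCT — no ATG→stop ORF.
Frame +3: TGG GAA CTG GAA GGA ATC GCT TTG CGG TCA GCC CCT CGA CGG ATG GCA TAG CAT TGC GGG TCT CTA GTA TTG CAT GAC AAC CTT — ATG at 45, stop TAG at 51 → 9 nt.
Frame -1: AAG GTT GTC ATG CAA TAC TAG AGA CCC GCA ATG CTA TGC CAT CCG TCG AGG GGC TGA CCG CAA AGC GAT TCC TTC CAG TTC CCA — ATG at 10, stop TAG at 19 → 12 nt; ATG at 31, stop TGA at 55 → 27 nt.
Frame -2: AGG TTG TCA TGC AAT ACT AGA GAC CCG CAA TGC TAT GCC ATC CGT CGA GGG GCT GAC CGC AAA GCG ATT CCT TCC AGT TCC CAG — no ATG→stop ORF.
Frame -3: GGT TGT CAT GCA ATA CTA GAG ACC CGC AAT GCT ATG CCA TCC GTC GAG GGG CTG ACC GCA AAG CGA TTC CTT CCA GTT CCC AGC — no ATG→stop ORF.
Forward-strand max 9 nt; reverse-strand max 27 nt. The reverse strand has the longer ORF.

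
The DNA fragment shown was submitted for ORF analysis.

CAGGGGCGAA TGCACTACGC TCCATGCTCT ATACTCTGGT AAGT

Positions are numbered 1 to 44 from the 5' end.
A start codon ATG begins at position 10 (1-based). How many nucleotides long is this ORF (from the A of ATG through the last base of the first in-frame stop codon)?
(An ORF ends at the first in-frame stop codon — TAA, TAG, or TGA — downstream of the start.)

Codons from position 10: ATG (10–12), CAC (13–15), TAC (16–18), GCT (19–21), CCA (22–24), TGC (25–27), TCT (28–30), ATA (31–33), CTC (34–36), TGG (37–39), TAA (40–42).
TAA is the first in-frame stop; ORF spans 10–42, 33 nucleotides.

33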